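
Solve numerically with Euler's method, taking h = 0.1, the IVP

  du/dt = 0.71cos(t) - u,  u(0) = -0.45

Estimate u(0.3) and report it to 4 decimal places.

Euler: u_{n+1} = u_n + h·f(t_n, u_n).
t=0.000000, u=-0.450000: f=1.160000 → u ← -0.450000 + 0.1·1.160000 = -0.334000
t=0.100000, u=-0.334000: f=1.040453 → u ← -0.334000 + 0.1·1.040453 = -0.229955
t=0.200000, u=-0.229955: f=0.925802 → u ← -0.229955 + 0.1·0.925802 = -0.137375
u(0.3) ≈ -0.1374

-0.1374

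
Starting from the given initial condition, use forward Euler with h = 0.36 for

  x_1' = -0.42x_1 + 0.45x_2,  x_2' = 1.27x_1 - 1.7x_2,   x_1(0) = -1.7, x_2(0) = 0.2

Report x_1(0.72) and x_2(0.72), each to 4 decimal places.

-1.3106, -0.9164

Euler on (x_1,x_2): x_1_{n+1} = x_1_n + h·x_1', x_2_{n+1} = x_2_n + h·x_2'.
0.000000: (-1.700000, 0.200000); f=(0.804000, -2.499000) → (-1.410560, -0.699640)
0.360000: (-1.410560, -0.699640); f=(0.277597, -0.602023) → (-1.310625, -0.916368)
(x_1(0.72), x_2(0.72)) ≈ (-1.3106, -0.9164)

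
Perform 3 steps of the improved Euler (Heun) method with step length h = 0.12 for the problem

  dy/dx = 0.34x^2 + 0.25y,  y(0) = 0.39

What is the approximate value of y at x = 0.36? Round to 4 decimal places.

0.4324

Heun: k1 = f(x_n, y_n); k2 = f(x_n + h, y_n + h·k1); y_{n+1} = y_n + (h/2)·(k1 + k2).
x=0.000000, y=0.390000:
  k1 = f(0.000000, 0.390000) = 0.097500
  k2 = f(0.120000, 0.401700) = 0.105321
  y ← 0.390000 + (0.12/2)·(0.097500 + 0.105321) = 0.402169
x=0.120000, y=0.402169:
  k1 = f(0.120000, 0.402169) = 0.105438
  k2 = f(0.240000, 0.414822) = 0.123289
  y ← 0.402169 + (0.12/2)·(0.105438 + 0.123289) = 0.415893
x=0.240000, y=0.415893:
  k1 = f(0.240000, 0.415893) = 0.123557
  k2 = f(0.360000, 0.430720) = 0.151744
  y ← 0.415893 + (0.12/2)·(0.123557 + 0.151744) = 0.432411
y(0.36) ≈ 0.4324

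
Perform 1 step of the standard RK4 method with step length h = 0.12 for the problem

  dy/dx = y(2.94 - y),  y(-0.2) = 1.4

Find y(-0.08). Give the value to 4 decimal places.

RK4: k1 = f(x_n, y_n); k2 = f(x_n + h/2, y_n + (h/2)·k1); k3 = f(x_n + h/2, y_n + (h/2)·k2); k4 = f(x_n + h, y_n + h·k3); y_{n+1} = y_n + (h/6)·(k1 + 2k2 + 2k3 + k4).
x=-0.200000, y=1.400000:
  k1 = f(-0.200000, 1.400000) = 2.156000
  k2 = f(-0.140000, 1.529360) = 2.157376
  k3 = f(-0.140000, 1.529443) = 2.157367
  k4 = f(-0.080000, 1.658884) = 2.125223
  y ← 1.400000 + (0.12/6)·(k1 + 2k2 + 2k3 + k4) = 1.658214
y(-0.08) ≈ 1.6582

1.6582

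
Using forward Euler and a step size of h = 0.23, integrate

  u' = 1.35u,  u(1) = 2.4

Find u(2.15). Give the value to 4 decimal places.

Euler: u_{n+1} = u_n + h·f(x_n, u_n).
x=1.000000, u=2.400000: f=3.240000 → u ← 2.400000 + 0.23·3.240000 = 3.145200
x=1.230000, u=3.145200: f=4.246020 → u ← 3.145200 + 0.23·4.246020 = 4.121785
x=1.460000, u=4.121785: f=5.564409 → u ← 4.121785 + 0.23·5.564409 = 5.401599
x=1.690000, u=5.401599: f=7.292158 → u ← 5.401599 + 0.23·7.292158 = 7.078795
x=1.920000, u=7.078795: f=9.556373 → u ← 7.078795 + 0.23·9.556373 = 9.276761
u(2.15) ≈ 9.2768

9.2768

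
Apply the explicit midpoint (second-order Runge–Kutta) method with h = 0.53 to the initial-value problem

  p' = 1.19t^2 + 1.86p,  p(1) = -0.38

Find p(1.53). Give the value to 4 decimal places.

Midpoint: k1 = f(t_n, p_n); k2 = f(t_n + h/2, p_n + (h/2)·k1); p_{n+1} = p_n + h·k2.
t=1.000000, p=-0.380000:
  k1 = f(1.000000, -0.380000) = 0.483200
  k2 = f(1.265000, -0.251952) = 1.435637
  p ← -0.380000 + 0.53·1.435637 = 0.380888
p(1.53) ≈ 0.3809

0.3809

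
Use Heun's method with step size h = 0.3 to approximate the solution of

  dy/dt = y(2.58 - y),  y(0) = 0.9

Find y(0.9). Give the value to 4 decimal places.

Heun: k1 = f(t_n, y_n); k2 = f(t_n + h, y_n + h·k1); y_{n+1} = y_n + (h/2)·(k1 + k2).
t=0.000000, y=0.900000:
  k1 = f(0.000000, 0.900000) = 1.512000
  k2 = f(0.300000, 1.353600) = 1.660055
  y ← 0.900000 + (0.3/2)·(1.512000 + 1.660055) = 1.375808
t=0.300000, y=1.375808:
  k1 = f(0.300000, 1.375808) = 1.656737
  k2 = f(0.600000, 1.872829) = 1.324410
  y ← 1.375808 + (0.3/2)·(1.656737 + 1.324410) = 1.822980
t=0.600000, y=1.822980:
  k1 = f(0.600000, 1.822980) = 1.380032
  k2 = f(0.900000, 2.236990) = 0.767310
  y ← 1.822980 + (0.3/2)·(1.380032 + 0.767310) = 2.145082
y(0.9) ≈ 2.1451

2.1451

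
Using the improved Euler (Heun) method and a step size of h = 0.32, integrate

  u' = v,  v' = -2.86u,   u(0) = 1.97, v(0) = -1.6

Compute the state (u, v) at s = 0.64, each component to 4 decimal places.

Heun on (u,v): k1 = f(s_n, state_n); k2 = f(s_n + h, state_n + h·k1); state_{n+1} = state_n + (h/2)·(k1 + k2).
0.000000: (1.970000, -1.600000)
  k1 = (-1.600000, -5.634200)
  predictor → (1.458000, -3.402944)
  k2 = (-3.402944, -4.169880)
  → (1.169529, -3.168653)
0.320000: (1.169529, -3.168653)
  k1 = (-3.168653, -3.344853)
  predictor → (0.155560, -4.239006)
  k2 = (-4.239006, -0.444902)
  → (-0.015696, -3.775014)
(u(0.64), v(0.64)) ≈ (-0.0157, -3.7750)

-0.0157, -3.7750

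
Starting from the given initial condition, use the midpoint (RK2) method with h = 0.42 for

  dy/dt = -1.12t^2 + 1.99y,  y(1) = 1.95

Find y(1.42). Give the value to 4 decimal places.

3.3756

Midpoint: k1 = f(t_n, y_n); k2 = f(t_n + h/2, y_n + (h/2)·k1); y_{n+1} = y_n + h·k2.
t=1.000000, y=1.950000:
  k1 = f(1.000000, 1.950000) = 2.760500
  k2 = f(1.210000, 2.529705) = 3.394321
  y ← 1.950000 + 0.42·3.394321 = 3.375615
y(1.42) ≈ 3.3756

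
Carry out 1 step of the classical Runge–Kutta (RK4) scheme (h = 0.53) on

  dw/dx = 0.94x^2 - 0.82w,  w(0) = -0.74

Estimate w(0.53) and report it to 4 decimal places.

-0.4371

RK4: k1 = f(x_n, w_n); k2 = f(x_n + h/2, w_n + (h/2)·k1); k3 = f(x_n + h/2, w_n + (h/2)·k2); k4 = f(x_n + h, w_n + h·k3); w_{n+1} = w_n + (h/6)·(k1 + 2k2 + 2k3 + k4).
x=0.000000, w=-0.740000:
  k1 = f(0.000000, -0.740000) = 0.606800
  k2 = f(0.265000, -0.579198) = 0.540954
  k3 = f(0.265000, -0.596647) = 0.555262
  k4 = f(0.530000, -0.445711) = 0.629529
  w ← -0.740000 + (0.53/6)·(k1 + 2k2 + 2k3 + k4) = -0.437126
w(0.53) ≈ -0.4371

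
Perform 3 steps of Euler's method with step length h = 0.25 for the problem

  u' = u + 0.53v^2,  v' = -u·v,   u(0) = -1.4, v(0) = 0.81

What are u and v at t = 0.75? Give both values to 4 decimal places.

Euler on (u,v): u_{n+1} = u_n + h·u', v_{n+1} = v_n + h·v'.
0.000000: (-1.400000, 0.810000); f=(-1.052267, 1.134000) → (-1.663067, 1.093500)
0.250000: (-1.663067, 1.093500); f=(-1.029323, 1.818563) → (-1.920398, 1.548141)
0.500000: (-1.920398, 1.548141); f=(-0.650125, 2.973046) → (-2.082929, 2.291402)
(u(0.75), v(0.75)) ≈ (-2.0829, 2.2914)

-2.0829, 2.2914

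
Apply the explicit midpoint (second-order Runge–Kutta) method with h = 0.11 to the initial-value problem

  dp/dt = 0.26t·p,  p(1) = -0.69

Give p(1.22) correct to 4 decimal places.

-0.7352

Midpoint: k1 = f(t_n, p_n); k2 = f(t_n + h/2, p_n + (h/2)·k1); p_{n+1} = p_n + h·k2.
t=1.000000, p=-0.690000:
  k1 = f(1.000000, -0.690000) = -0.179400
  k2 = f(1.055000, -0.699867) = -0.191974
  p ← -0.690000 + 0.11·(-0.191974) = -0.711117
t=1.110000, p=-0.711117:
  k1 = f(1.110000, -0.711117) = -0.205228
  k2 = f(1.165000, -0.722405) = -0.218816
  p ← -0.711117 + 0.11·(-0.218816) = -0.735187
p(1.22) ≈ -0.7352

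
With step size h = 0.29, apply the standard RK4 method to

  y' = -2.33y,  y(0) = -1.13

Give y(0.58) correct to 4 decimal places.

-0.2937

RK4: k1 = f(s_n, y_n); k2 = f(s_n + h/2, y_n + (h/2)·k1); k3 = f(s_n + h/2, y_n + (h/2)·k2); k4 = f(s_n + h, y_n + h·k3); y_{n+1} = y_n + (h/6)·(k1 + 2k2 + 2k3 + k4).
s=0.000000, y=-1.130000:
  k1 = f(0.000000, -1.130000) = 2.632900
  k2 = f(0.145000, -0.748229) = 1.743375
  k3 = f(0.145000, -0.877211) = 2.043901
  k4 = f(0.290000, -0.537269) = 1.251836
  y ← -1.130000 + (0.29/6)·(k1 + 2k2 + 2k3 + k4) = -0.576134
s=0.290000, y=-0.576134:
  k1 = f(0.290000, -0.576134) = 1.342393
  k2 = f(0.435000, -0.381487) = 0.888866
  k3 = f(0.435000, -0.447249) = 1.042090
  k4 = f(0.580000, -0.273928) = 0.638253
  y ← -0.576134 + (0.29/6)·(k1 + 2k2 + 2k3 + k4) = -0.293744
y(0.58) ≈ -0.2937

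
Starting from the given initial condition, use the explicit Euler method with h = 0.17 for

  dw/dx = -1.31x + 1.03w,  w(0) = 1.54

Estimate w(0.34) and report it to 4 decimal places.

2.0887

Euler: w_{n+1} = w_n + h·f(x_n, w_n).
x=0.000000, w=1.540000: f=1.586200 → w ← 1.540000 + 0.17·1.586200 = 1.809654
x=0.170000, w=1.809654: f=1.641244 → w ← 1.809654 + 0.17·1.641244 = 2.088665
w(0.34) ≈ 2.0887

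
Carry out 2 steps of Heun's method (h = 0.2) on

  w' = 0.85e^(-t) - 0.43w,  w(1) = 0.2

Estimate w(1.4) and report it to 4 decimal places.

0.2625

Heun: k1 = f(t_n, w_n); k2 = f(t_n + h, w_n + h·k1); w_{n+1} = w_n + (h/2)·(k1 + k2).
t=1.000000, w=0.200000:
  k1 = f(1.000000, 0.200000) = 0.226698
  k2 = f(1.200000, 0.245340) = 0.150519
  w ← 0.200000 + (0.2/2)·(0.226698 + 0.150519) = 0.237722
t=1.200000, w=0.237722:
  k1 = f(1.200000, 0.237722) = 0.153795
  k2 = f(1.400000, 0.268481) = 0.094161
  w ← 0.237722 + (0.2/2)·(0.153795 + 0.094161) = 0.262517
w(1.4) ≈ 0.2625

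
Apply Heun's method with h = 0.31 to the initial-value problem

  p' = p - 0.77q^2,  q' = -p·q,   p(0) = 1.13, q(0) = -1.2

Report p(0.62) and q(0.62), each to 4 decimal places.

1.5332, -0.5712

Heun on (p,q): k1 = f(t_n, state_n); k2 = f(t_n + h, state_n + h·k1); state_{n+1} = state_n + (h/2)·(k1 + k2).
0.000000: (1.130000, -1.200000)
  k1 = (0.021200, 1.356000)
  predictor → (1.136572, -0.779640)
  k2 = (0.668536, 0.886117)
  → (1.236909, -0.852472)
0.310000: (1.236909, -0.852472)
  k1 = (0.677344, 1.054430)
  predictor → (1.446886, -0.525598)
  k2 = (1.234170, 0.760481)
  → (1.533194, -0.571161)
(p(0.62), q(0.62)) ≈ (1.5332, -0.5712)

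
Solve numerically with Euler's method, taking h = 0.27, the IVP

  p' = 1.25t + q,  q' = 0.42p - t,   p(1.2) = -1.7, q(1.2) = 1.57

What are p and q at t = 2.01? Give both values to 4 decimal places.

Euler on (p,q): p_{n+1} = p_n + h·p', q_{n+1} = q_n + h·q'.
1.200000: (-1.700000, 1.570000); f=(3.070000, -1.914000) → (-0.871100, 1.053220)
1.470000: (-0.871100, 1.053220); f=(2.890720, -1.835862) → (-0.090606, 0.557537)
1.740000: (-0.090606, 0.557537); f=(2.732537, -1.778054) → (0.647179, 0.077463)
(p(2.01), q(2.01)) ≈ (0.6472, 0.0775)

0.6472, 0.0775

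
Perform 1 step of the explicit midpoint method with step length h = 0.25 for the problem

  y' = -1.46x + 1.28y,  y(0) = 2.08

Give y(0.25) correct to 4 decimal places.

Midpoint: k1 = f(x_n, y_n); k2 = f(x_n + h/2, y_n + (h/2)·k1); y_{n+1} = y_n + h·k2.
x=0.000000, y=2.080000:
  k1 = f(0.000000, 2.080000) = 2.662400
  k2 = f(0.125000, 2.412800) = 2.905884
  y ← 2.080000 + 0.25·2.905884 = 2.806471
y(0.25) ≈ 2.8065

2.8065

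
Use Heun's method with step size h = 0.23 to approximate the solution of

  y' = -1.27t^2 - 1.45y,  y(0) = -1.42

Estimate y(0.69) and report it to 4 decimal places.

-0.6549

Heun: k1 = f(t_n, y_n); k2 = f(t_n + h, y_n + h·k1); y_{n+1} = y_n + (h/2)·(k1 + k2).
t=0.000000, y=-1.420000:
  k1 = f(0.000000, -1.420000) = 2.059000
  k2 = f(0.230000, -0.946430) = 1.305141
  y ← -1.420000 + (0.23/2)·(2.059000 + 1.305141) = -1.033124
t=0.230000, y=-1.033124:
  k1 = f(0.230000, -1.033124) = 1.430847
  k2 = f(0.460000, -0.704029) = 0.752110
  y ← -1.033124 + (0.23/2)·(1.430847 + 0.752110) = -0.782084
t=0.460000, y=-0.782084:
  k1 = f(0.460000, -0.782084) = 0.865290
  k2 = f(0.690000, -0.583067) = 0.240800
  y ← -0.782084 + (0.23/2)·(0.865290 + 0.240800) = -0.654883
y(0.69) ≈ -0.6549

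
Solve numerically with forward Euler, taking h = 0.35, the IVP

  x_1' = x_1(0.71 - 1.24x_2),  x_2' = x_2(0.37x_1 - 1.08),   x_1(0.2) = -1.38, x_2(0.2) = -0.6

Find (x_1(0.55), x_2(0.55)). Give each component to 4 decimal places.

-2.0823, -0.2660

Euler on (x_1,x_2): x_1_{n+1} = x_1_n + h·x_1', x_2_{n+1} = x_2_n + h·x_2'.
0.200000: (-1.380000, -0.600000); f=(-2.006520, 0.954360) → (-2.082282, -0.265974)
(x_1(0.55), x_2(0.55)) ≈ (-2.0823, -0.2660)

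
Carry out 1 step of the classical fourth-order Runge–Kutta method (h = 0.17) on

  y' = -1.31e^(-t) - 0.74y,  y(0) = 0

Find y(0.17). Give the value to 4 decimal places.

RK4: k1 = f(t_n, y_n); k2 = f(t_n + h/2, y_n + (h/2)·k1); k3 = f(t_n + h/2, y_n + (h/2)·k2); k4 = f(t_n + h, y_n + h·k3); y_{n+1} = y_n + (h/6)·(k1 + 2k2 + 2k3 + k4).
t=0.000000, y=0.000000:
  k1 = f(0.000000, 0.000000) = -1.310000
  k2 = f(0.085000, -0.111350) = -1.120852
  k3 = f(0.085000, -0.095272) = -1.132749
  k4 = f(0.170000, -0.192567) = -0.962701
  y ← 0.000000 + (0.17/6)·(k1 + 2k2 + 2k3 + k4) = -0.192097
y(0.17) ≈ -0.1921

-0.1921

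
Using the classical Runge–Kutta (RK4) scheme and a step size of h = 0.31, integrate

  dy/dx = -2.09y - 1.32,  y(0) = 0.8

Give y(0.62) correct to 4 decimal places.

-0.2385

RK4: k1 = f(x_n, y_n); k2 = f(x_n + h/2, y_n + (h/2)·k1); k3 = f(x_n + h/2, y_n + (h/2)·k2); k4 = f(x_n + h, y_n + h·k3); y_{n+1} = y_n + (h/6)·(k1 + 2k2 + 2k3 + k4).
x=0.000000, y=0.800000:
  k1 = f(0.000000, 0.800000) = -2.992000
  k2 = f(0.155000, 0.336240) = -2.022742
  k3 = f(0.155000, 0.486475) = -2.336733
  k4 = f(0.310000, 0.075613) = -1.478031
  y ← 0.800000 + (0.31/6)·(k1 + 2k2 + 2k3 + k4) = 0.118569
x=0.310000, y=0.118569:
  k1 = f(0.310000, 0.118569) = -1.567810
  k2 = f(0.465000, -0.124441) = -1.059918
  k3 = f(0.465000, -0.045718) = -1.224450
  k4 = f(0.620000, -0.261010) = -0.774489
  y ← 0.118569 + (0.31/6)·(k1 + 2k2 + 2k3 + k4) = -0.238501
y(0.62) ≈ -0.2385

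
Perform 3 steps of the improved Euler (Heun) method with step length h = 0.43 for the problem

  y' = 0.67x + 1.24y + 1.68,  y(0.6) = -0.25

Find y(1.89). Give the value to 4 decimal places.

5.9571

Heun: k1 = f(x_n, y_n); k2 = f(x_n + h, y_n + h·k1); y_{n+1} = y_n + (h/2)·(k1 + k2).
x=0.600000, y=-0.250000:
  k1 = f(0.600000, -0.250000) = 1.772000
  k2 = f(1.030000, 0.511960) = 3.004930
  y ← -0.250000 + (0.43/2)·(1.772000 + 3.004930) = 0.777040
x=1.030000, y=0.777040:
  k1 = f(1.030000, 0.777040) = 3.333630
  k2 = f(1.460000, 2.210501) = 5.399221
  y ← 0.777040 + (0.43/2)·(3.333630 + 5.399221) = 2.654603
x=1.460000, y=2.654603:
  k1 = f(1.460000, 2.654603) = 5.949908
  k2 = f(1.890000, 5.213063) = 9.410498
  y ← 2.654603 + (0.43/2)·(5.949908 + 9.410498) = 5.957090
y(1.89) ≈ 5.9571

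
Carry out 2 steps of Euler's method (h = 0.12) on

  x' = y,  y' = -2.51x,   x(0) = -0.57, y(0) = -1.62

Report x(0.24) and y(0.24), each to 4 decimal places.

Euler on (x,y): x_{n+1} = x_n + h·x', y_{n+1} = y_n + h·y'.
0.000000: (-0.570000, -1.620000); f=(-1.620000, 1.430700) → (-0.764400, -1.448316)
0.120000: (-0.764400, -1.448316); f=(-1.448316, 1.918644) → (-0.938198, -1.218079)
(x(0.24), y(0.24)) ≈ (-0.9382, -1.2181)

-0.9382, -1.2181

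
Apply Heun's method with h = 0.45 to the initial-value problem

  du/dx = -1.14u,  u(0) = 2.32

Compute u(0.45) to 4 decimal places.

Heun: k1 = f(x_n, u_n); k2 = f(x_n + h, u_n + h·k1); u_{n+1} = u_n + (h/2)·(k1 + k2).
x=0.000000, u=2.320000:
  k1 = f(0.000000, 2.320000) = -2.644800
  k2 = f(0.450000, 1.129840) = -1.288018
  u ← 2.320000 + (0.45/2)·(-2.644800 + (-1.288018)) = 1.435116
u(0.45) ≈ 1.4351

1.4351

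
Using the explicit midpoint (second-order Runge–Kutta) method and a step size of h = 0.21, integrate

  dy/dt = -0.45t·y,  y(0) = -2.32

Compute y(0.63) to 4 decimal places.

-2.1209

Midpoint: k1 = f(t_n, y_n); k2 = f(t_n + h/2, y_n + (h/2)·k1); y_{n+1} = y_n + h·k2.
t=0.000000, y=-2.320000:
  k1 = f(0.000000, -2.320000) = 0.000000
  k2 = f(0.105000, -2.320000) = 0.109620
  y ← -2.320000 + 0.21·0.109620 = -2.296980
t=0.210000, y=-2.296980:
  k1 = f(0.210000, -2.296980) = 0.217065
  k2 = f(0.315000, -2.274188) = 0.322366
  y ← -2.296980 + 0.21·0.322366 = -2.229283
t=0.420000, y=-2.229283:
  k1 = f(0.420000, -2.229283) = 0.421334
  k2 = f(0.525000, -2.185043) = 0.516216
  y ← -2.229283 + 0.21·0.516216 = -2.120877
y(0.63) ≈ -2.1209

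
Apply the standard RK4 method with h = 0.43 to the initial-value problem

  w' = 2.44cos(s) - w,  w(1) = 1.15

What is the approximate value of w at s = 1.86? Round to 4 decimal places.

0.5944

RK4: k1 = f(s_n, w_n); k2 = f(s_n + h/2, w_n + (h/2)·k1); k3 = f(s_n + h/2, w_n + (h/2)·k2); k4 = f(s_n + h, w_n + h·k3); w_{n+1} = w_n + (h/6)·(k1 + 2k2 + 2k3 + k4).
s=1.000000, w=1.150000:
  k1 = f(1.000000, 1.150000) = 0.168338
  k2 = f(1.215000, 1.186193) = -0.336250
  k3 = f(1.215000, 1.077706) = -0.227764
  k4 = f(1.430000, 1.052061) = -0.709652
  w ← 1.150000 + (0.43/6)·(k1 + 2k2 + 2k3 + k4) = 1.030364
s=1.430000, w=1.030364:
  k1 = f(1.430000, 1.030364) = -0.687955
  k2 = f(1.645000, 0.882453) = -1.063344
  k3 = f(1.645000, 0.801745) = -0.982636
  k4 = f(1.860000, 0.607830) = -1.303692
  w ← 1.030364 + (0.43/6)·(k1 + 2k2 + 2k3 + k4) = 0.594372
w(1.86) ≈ 0.5944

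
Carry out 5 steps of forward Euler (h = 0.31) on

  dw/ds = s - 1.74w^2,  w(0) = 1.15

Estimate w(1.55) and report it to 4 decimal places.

Euler: w_{n+1} = w_n + h·f(s_n, w_n).
s=0.000000, w=1.150000: f=-2.301150 → w ← 1.150000 + 0.31·(-2.301150) = 0.436643
s=0.310000, w=0.436643: f=-0.021744 → w ← 0.436643 + 0.31·(-0.021744) = 0.429903
s=0.620000, w=0.429903: f=0.298419 → w ← 0.429903 + 0.31·0.298419 = 0.522413
s=0.930000, w=0.522413: f=0.455128 → w ← 0.522413 + 0.31·0.455128 = 0.663502
s=1.240000, w=0.663502: f=0.473990 → w ← 0.663502 + 0.31·0.473990 = 0.810439
w(1.55) ≈ 0.8104

0.8104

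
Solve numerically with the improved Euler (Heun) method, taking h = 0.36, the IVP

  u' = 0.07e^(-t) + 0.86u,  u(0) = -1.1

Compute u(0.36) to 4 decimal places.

Heun: k1 = f(t_n, u_n); k2 = f(t_n + h, u_n + h·k1); u_{n+1} = u_n + (h/2)·(k1 + k2).
t=0.000000, u=-1.100000:
  k1 = f(0.000000, -1.100000) = -0.876000
  k2 = f(0.360000, -1.415360) = -1.168372
  u ← -1.100000 + (0.36/2)·(-0.876000 + (-1.168372)) = -1.467987
u(0.36) ≈ -1.4680

-1.4680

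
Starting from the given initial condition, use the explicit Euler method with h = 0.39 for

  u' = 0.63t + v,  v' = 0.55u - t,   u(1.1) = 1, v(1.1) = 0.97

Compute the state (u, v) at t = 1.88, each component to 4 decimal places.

2.3093, 0.5280

Euler on (u,v): u_{n+1} = u_n + h·u', v_{n+1} = v_n + h·v'.
1.100000: (1.000000, 0.970000); f=(1.663000, -0.550000) → (1.648570, 0.755500)
1.490000: (1.648570, 0.755500); f=(1.694200, -0.583287) → (2.309308, 0.528018)
(u(1.88), v(1.88)) ≈ (2.3093, 0.5280)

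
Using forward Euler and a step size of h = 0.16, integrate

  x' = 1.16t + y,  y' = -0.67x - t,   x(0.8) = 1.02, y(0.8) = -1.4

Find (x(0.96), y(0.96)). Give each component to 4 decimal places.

Euler on (x,y): x_{n+1} = x_n + h·x', y_{n+1} = y_n + h·y'.
0.800000: (1.020000, -1.400000); f=(-0.472000, -1.483400) → (0.944480, -1.637344)
(x(0.96), y(0.96)) ≈ (0.9445, -1.6373)

0.9445, -1.6373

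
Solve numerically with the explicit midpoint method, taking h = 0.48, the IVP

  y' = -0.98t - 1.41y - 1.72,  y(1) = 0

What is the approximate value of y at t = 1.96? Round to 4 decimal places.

-1.6556

Midpoint: k1 = f(t_n, y_n); k2 = f(t_n + h/2, y_n + (h/2)·k1); y_{n+1} = y_n + h·k2.
t=1.000000, y=0.000000:
  k1 = f(1.000000, 0.000000) = -2.700000
  k2 = f(1.240000, -0.648000) = -2.021520
  y ← 0.000000 + 0.48·(-2.021520) = -0.970330
t=1.480000, y=-0.970330:
  k1 = f(1.480000, -0.970330) = -1.802235
  k2 = f(1.720000, -1.402866) = -1.427559
  y ← -0.970330 + 0.48·(-1.427559) = -1.655558
y(1.96) ≈ -1.6556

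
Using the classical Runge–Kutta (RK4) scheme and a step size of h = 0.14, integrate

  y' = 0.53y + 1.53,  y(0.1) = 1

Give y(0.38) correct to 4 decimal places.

1.6218

RK4: k1 = f(x_n, y_n); k2 = f(x_n + h/2, y_n + (h/2)·k1); k3 = f(x_n + h/2, y_n + (h/2)·k2); k4 = f(x_n + h, y_n + h·k3); y_{n+1} = y_n + (h/6)·(k1 + 2k2 + 2k3 + k4).
x=0.100000, y=1.000000:
  k1 = f(0.100000, 1.000000) = 2.060000
  k2 = f(0.170000, 1.144200) = 2.136426
  k3 = f(0.170000, 1.149550) = 2.139261
  k4 = f(0.240000, 1.299497) = 2.218733
  y ← 1.000000 + (0.14/6)·(k1 + 2k2 + 2k3 + k4) = 1.299369
x=0.240000, y=1.299369:
  k1 = f(0.240000, 1.299369) = 2.218666
  k2 = f(0.310000, 1.454676) = 2.300978
  k3 = f(0.310000, 1.460438) = 2.304032
  k4 = f(0.380000, 1.621934) = 2.389625
  y ← 1.299369 + (0.14/6)·(k1 + 2k2 + 2k3 + k4) = 1.621796
y(0.38) ≈ 1.6218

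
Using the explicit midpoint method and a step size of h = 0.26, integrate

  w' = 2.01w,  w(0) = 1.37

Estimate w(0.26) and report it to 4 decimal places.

2.2730

Midpoint: k1 = f(s_n, w_n); k2 = f(s_n + h/2, w_n + (h/2)·k1); w_{n+1} = w_n + h·k2.
s=0.000000, w=1.370000:
  k1 = f(0.000000, 1.370000) = 2.753700
  k2 = f(0.130000, 1.727981) = 3.473242
  w ← 1.370000 + 0.26·3.473242 = 2.273043
w(0.26) ≈ 2.2730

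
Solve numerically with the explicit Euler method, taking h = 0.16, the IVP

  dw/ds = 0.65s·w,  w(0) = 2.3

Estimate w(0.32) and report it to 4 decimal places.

Euler: w_{n+1} = w_n + h·f(s_n, w_n).
s=0.000000, w=2.300000: f=0.000000 → w ← 2.300000 + 0.16·0.000000 = 2.300000
s=0.160000, w=2.300000: f=0.239200 → w ← 2.300000 + 0.16·0.239200 = 2.338272
w(0.32) ≈ 2.3383

2.3383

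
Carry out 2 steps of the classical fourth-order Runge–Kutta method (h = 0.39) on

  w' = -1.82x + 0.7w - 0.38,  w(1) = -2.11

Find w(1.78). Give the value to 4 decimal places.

-6.5948

RK4: k1 = f(x_n, w_n); k2 = f(x_n + h/2, w_n + (h/2)·k1); k3 = f(x_n + h/2, w_n + (h/2)·k2); k4 = f(x_n + h, w_n + h·k3); w_{n+1} = w_n + (h/6)·(k1 + 2k2 + 2k3 + k4).
x=1.000000, w=-2.110000:
  k1 = f(1.000000, -2.110000) = -3.677000
  k2 = f(1.195000, -2.827015) = -4.533810
  k3 = f(1.195000, -2.994093) = -4.650765
  k4 = f(1.390000, -3.923798) = -5.656459
  w ← -2.110000 + (0.39/6)·(k1 + 2k2 + 2k3 + k4) = -3.910670
x=1.390000, w=-3.910670:
  k1 = f(1.390000, -3.910670) = -5.647269
  k2 = f(1.585000, -5.011887) = -6.773021
  k3 = f(1.585000, -5.231409) = -6.926686
  k4 = f(1.780000, -6.612077) = -8.248054
  w ← -3.910670 + (0.39/6)·(k1 + 2k2 + 2k3 + k4) = -6.594828
w(1.78) ≈ -6.5948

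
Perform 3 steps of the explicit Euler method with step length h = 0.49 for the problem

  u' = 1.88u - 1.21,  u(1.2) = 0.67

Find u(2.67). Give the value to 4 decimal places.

Euler: u_{n+1} = u_n + h·f(t_n, u_n).
t=1.200000, u=0.670000: f=0.049600 → u ← 0.670000 + 0.49·0.049600 = 0.694304
t=1.690000, u=0.694304: f=0.095292 → u ← 0.694304 + 0.49·0.095292 = 0.740997
t=2.180000, u=0.740997: f=0.183074 → u ← 0.740997 + 0.49·0.183074 = 0.830703
u(2.67) ≈ 0.8307

0.8307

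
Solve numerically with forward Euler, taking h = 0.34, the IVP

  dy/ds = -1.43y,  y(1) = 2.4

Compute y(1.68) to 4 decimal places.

Euler: y_{n+1} = y_n + h·f(s_n, y_n).
s=1.000000, y=2.400000: f=-3.432000 → y ← 2.400000 + 0.34·(-3.432000) = 1.233120
s=1.340000, y=1.233120: f=-1.763362 → y ← 1.233120 + 0.34·(-1.763362) = 0.633577
y(1.68) ≈ 0.6336

0.6336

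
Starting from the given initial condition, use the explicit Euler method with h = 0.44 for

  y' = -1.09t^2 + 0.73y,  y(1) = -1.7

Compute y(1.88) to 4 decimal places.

Euler: y_{n+1} = y_n + h·f(t_n, y_n).
t=1.000000, y=-1.700000: f=-2.331000 → y ← -1.700000 + 0.44·(-2.331000) = -2.725640
t=1.440000, y=-2.725640: f=-4.249941 → y ← -2.725640 + 0.44·(-4.249941) = -4.595614
y(1.88) ≈ -4.5956

-4.5956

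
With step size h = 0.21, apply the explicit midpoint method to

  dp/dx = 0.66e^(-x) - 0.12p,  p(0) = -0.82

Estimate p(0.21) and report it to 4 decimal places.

-0.6766

Midpoint: k1 = f(x_n, p_n); k2 = f(x_n + h/2, p_n + (h/2)·k1); p_{n+1} = p_n + h·k2.
x=0.000000, p=-0.820000:
  k1 = f(0.000000, -0.820000) = 0.758400
  k2 = f(0.105000, -0.740368) = 0.683058
  p ← -0.820000 + 0.21·0.683058 = -0.676558
p(0.21) ≈ -0.6766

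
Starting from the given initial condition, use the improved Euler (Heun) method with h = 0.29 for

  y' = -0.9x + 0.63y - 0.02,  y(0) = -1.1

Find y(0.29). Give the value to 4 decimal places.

-1.3635

Heun: k1 = f(x_n, y_n); k2 = f(x_n + h, y_n + h·k1); y_{n+1} = y_n + (h/2)·(k1 + k2).
x=0.000000, y=-1.100000:
  k1 = f(0.000000, -1.100000) = -0.713000
  k2 = f(0.290000, -1.306770) = -1.104265
  y ← -1.100000 + (0.29/2)·(-0.713000 + (-1.104265)) = -1.363503
y(0.29) ≈ -1.3635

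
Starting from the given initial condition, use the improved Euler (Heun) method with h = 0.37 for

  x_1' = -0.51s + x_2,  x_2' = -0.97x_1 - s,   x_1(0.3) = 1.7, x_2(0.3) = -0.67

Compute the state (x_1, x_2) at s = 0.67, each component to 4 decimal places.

Heun on (x_1,x_2): k1 = f(s_n, state_n); k2 = f(s_n + h, state_n + h·k1); state_{n+1} = state_n + (h/2)·(k1 + k2).
0.300000: (1.700000, -0.670000)
  k1 = (-0.823000, -1.949000)
  predictor → (1.395490, -1.391130)
  k2 = (-1.732830, -2.023625)
  → (1.227171, -1.404936)
(x_1(0.67), x_2(0.67)) ≈ (1.2272, -1.4049)

1.2272, -1.4049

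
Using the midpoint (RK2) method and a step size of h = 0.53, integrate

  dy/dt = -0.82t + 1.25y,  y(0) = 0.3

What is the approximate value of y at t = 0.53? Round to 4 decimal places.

Midpoint: k1 = f(t_n, y_n); k2 = f(t_n + h/2, y_n + (h/2)·k1); y_{n+1} = y_n + h·k2.
t=0.000000, y=0.300000:
  k1 = f(0.000000, 0.300000) = 0.375000
  k2 = f(0.265000, 0.399375) = 0.281919
  y ← 0.300000 + 0.53·0.281919 = 0.449417
y(0.53) ≈ 0.4494

0.4494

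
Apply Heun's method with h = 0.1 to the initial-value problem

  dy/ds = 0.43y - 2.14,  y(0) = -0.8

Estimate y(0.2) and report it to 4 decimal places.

-1.3186

Heun: k1 = f(s_n, y_n); k2 = f(s_n + h, y_n + h·k1); y_{n+1} = y_n + (h/2)·(k1 + k2).
s=0.000000, y=-0.800000:
  k1 = f(0.000000, -0.800000) = -2.484000
  k2 = f(0.100000, -1.048400) = -2.590812
  y ← -0.800000 + (0.1/2)·(-2.484000 + (-2.590812)) = -1.053741
s=0.100000, y=-1.053741:
  k1 = f(0.100000, -1.053741) = -2.593108
  k2 = f(0.200000, -1.313051) = -2.704612
  y ← -1.053741 + (0.1/2)·(-2.593108 + (-2.704612)) = -1.318627
y(0.2) ≈ -1.3186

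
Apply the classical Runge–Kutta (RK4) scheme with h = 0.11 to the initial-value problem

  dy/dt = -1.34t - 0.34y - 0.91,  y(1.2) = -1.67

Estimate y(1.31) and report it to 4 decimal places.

-1.8886

RK4: k1 = f(t_n, y_n); k2 = f(t_n + h/2, y_n + (h/2)·k1); k3 = f(t_n + h/2, y_n + (h/2)·k2); k4 = f(t_n + h, y_n + h·k3); y_{n+1} = y_n + (h/6)·(k1 + 2k2 + 2k3 + k4).
t=1.200000, y=-1.670000:
  k1 = f(1.200000, -1.670000) = -1.950200
  k2 = f(1.255000, -1.777261) = -1.987431
  k3 = f(1.255000, -1.779309) = -1.986735
  k4 = f(1.310000, -1.888541) = -2.023296
  y ← -1.670000 + (0.11/6)·(k1 + 2k2 + 2k3 + k4) = -1.888567
y(1.31) ≈ -1.8886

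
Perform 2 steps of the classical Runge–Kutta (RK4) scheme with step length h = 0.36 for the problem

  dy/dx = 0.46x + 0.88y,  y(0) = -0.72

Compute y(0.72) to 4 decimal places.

RK4: k1 = f(x_n, y_n); k2 = f(x_n + h/2, y_n + (h/2)·k1); k3 = f(x_n + h/2, y_n + (h/2)·k2); k4 = f(x_n + h, y_n + h·k3); y_{n+1} = y_n + (h/6)·(k1 + 2k2 + 2k3 + k4).
x=0.000000, y=-0.720000:
  k1 = f(0.000000, -0.720000) = -0.633600
  k2 = f(0.180000, -0.834048) = -0.651162
  k3 = f(0.180000, -0.837209) = -0.653944
  k4 = f(0.360000, -0.955420) = -0.675169
  y ← -0.720000 + (0.36/6)·(k1 + 2k2 + 2k3 + k4) = -0.955139
x=0.360000, y=-0.955139:
  k1 = f(0.360000, -0.955139) = -0.674922
  k2 = f(0.540000, -1.076625) = -0.699030
  k3 = f(0.540000, -1.080964) = -0.702849
  k4 = f(0.720000, -1.208164) = -0.731985
  y ← -0.955139 + (0.36/6)·(k1 + 2k2 + 2k3 + k4) = -1.207779
y(0.72) ≈ -1.2078

-1.2078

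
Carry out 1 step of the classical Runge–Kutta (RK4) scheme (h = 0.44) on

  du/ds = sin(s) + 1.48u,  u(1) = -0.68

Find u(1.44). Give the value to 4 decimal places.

RK4: k1 = f(s_n, u_n); k2 = f(s_n + h/2, u_n + (h/2)·k1); k3 = f(s_n + h/2, u_n + (h/2)·k2); k4 = f(s_n + h, u_n + h·k3); u_{n+1} = u_n + (h/6)·(k1 + 2k2 + 2k3 + k4).
s=1.000000, u=-0.680000:
  k1 = f(1.000000, -0.680000) = -0.164929
  k2 = f(1.220000, -0.716284) = -0.121002
  k3 = f(1.220000, -0.706620) = -0.106699
  k4 = f(1.440000, -0.726947) = -0.084424
  u ← -0.680000 + (0.44/6)·(k1 + 2k2 + 2k3 + k4) = -0.731682
u(1.44) ≈ -0.7317

-0.7317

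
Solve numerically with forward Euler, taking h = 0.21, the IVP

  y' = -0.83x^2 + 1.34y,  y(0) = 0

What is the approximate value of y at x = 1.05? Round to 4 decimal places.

Euler: y_{n+1} = y_n + h·f(x_n, y_n).
x=0.000000, y=0.000000: f=0.000000 → y ← 0.000000 + 0.21·0.000000 = 0.000000
x=0.210000, y=0.000000: f=-0.036603 → y ← 0.000000 + 0.21·(-0.036603) = -0.007687
x=0.420000, y=-0.007687: f=-0.156712 → y ← -0.007687 + 0.21·(-0.156712) = -0.040596
x=0.630000, y=-0.040596: f=-0.383826 → y ← -0.040596 + 0.21·(-0.383826) = -0.121200
x=0.840000, y=-0.121200: f=-0.748055 → y ← -0.121200 + 0.21·(-0.748055) = -0.278291
y(1.05) ≈ -0.2783

-0.2783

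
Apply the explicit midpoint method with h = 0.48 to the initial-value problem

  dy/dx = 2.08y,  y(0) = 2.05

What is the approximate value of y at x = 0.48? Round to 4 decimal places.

Midpoint: k1 = f(x_n, y_n); k2 = f(x_n + h/2, y_n + (h/2)·k1); y_{n+1} = y_n + h·k2.
x=0.000000, y=2.050000:
  k1 = f(0.000000, 2.050000) = 4.264000
  k2 = f(0.240000, 3.073360) = 6.392589
  y ← 2.050000 + 0.48·6.392589 = 5.118443
y(0.48) ≈ 5.1184

5.1184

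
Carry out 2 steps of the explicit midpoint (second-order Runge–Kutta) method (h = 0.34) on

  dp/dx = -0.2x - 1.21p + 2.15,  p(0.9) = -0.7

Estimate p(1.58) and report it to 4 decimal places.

Midpoint: k1 = f(x_n, p_n); k2 = f(x_n + h/2, p_n + (h/2)·k1); p_{n+1} = p_n + h·k2.
x=0.900000, p=-0.700000:
  k1 = f(0.900000, -0.700000) = 2.817000
  k2 = f(1.070000, -0.221110) = 2.203543
  p ← -0.700000 + 0.34·2.203543 = 0.049205
x=1.240000, p=0.049205:
  k1 = f(1.240000, 0.049205) = 1.842462
  k2 = f(1.410000, 0.362423) = 1.429468
  p ← 0.049205 + 0.34·1.429468 = 0.535224
p(1.58) ≈ 0.5352

0.5352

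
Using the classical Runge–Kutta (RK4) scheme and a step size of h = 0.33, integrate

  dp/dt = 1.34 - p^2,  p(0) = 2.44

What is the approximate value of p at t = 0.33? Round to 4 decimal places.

RK4: k1 = f(t_n, p_n); k2 = f(t_n + h/2, p_n + (h/2)·k1); k3 = f(t_n + h/2, p_n + (h/2)·k2); k4 = f(t_n + h, p_n + h·k3); p_{n+1} = p_n + (h/6)·(k1 + 2k2 + 2k3 + k4).
t=0.000000, p=2.440000:
  k1 = f(0.000000, 2.440000) = -4.613600
  k2 = f(0.165000, 1.678756) = -1.478222
  k3 = f(0.165000, 2.196093) = -3.482826
  k4 = f(0.330000, 1.290667) = -0.325822
  p ← 2.440000 + (0.33/6)·(k1 + 2k2 + 2k3 + k4) = 1.622617
p(0.33) ≈ 1.6226

1.6226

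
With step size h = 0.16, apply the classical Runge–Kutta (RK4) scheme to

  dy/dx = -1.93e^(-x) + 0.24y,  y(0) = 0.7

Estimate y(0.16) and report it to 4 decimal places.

0.4363

RK4: k1 = f(x_n, y_n); k2 = f(x_n + h/2, y_n + (h/2)·k1); k3 = f(x_n + h/2, y_n + (h/2)·k2); k4 = f(x_n + h, y_n + h·k3); y_{n+1} = y_n + (h/6)·(k1 + 2k2 + 2k3 + k4).
x=0.000000, y=0.700000:
  k1 = f(0.000000, 0.700000) = -1.762000
  k2 = f(0.080000, 0.559040) = -1.647445
  k3 = f(0.080000, 0.568204) = -1.645245
  k4 = f(0.160000, 0.436761) = -1.539815
  y ← 0.700000 + (0.16/6)·(k1 + 2k2 + 2k3 + k4) = 0.436341
y(0.16) ≈ 0.4363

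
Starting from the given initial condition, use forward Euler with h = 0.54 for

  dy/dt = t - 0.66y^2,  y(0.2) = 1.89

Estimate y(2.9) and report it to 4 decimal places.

Euler: y_{n+1} = y_n + h·f(t_n, y_n).
t=0.200000, y=1.890000: f=-2.157586 → y ← 1.890000 + 0.54·(-2.157586) = 0.724904
t=0.740000, y=0.724904: f=0.393180 → y ← 0.724904 + 0.54·0.393180 = 0.937221
t=1.280000, y=0.937221: f=0.700268 → y ← 0.937221 + 0.54·0.700268 = 1.315365
t=1.820000, y=1.315365: f=0.678078 → y ← 1.315365 + 0.54·0.678078 = 1.681527
t=2.360000, y=1.681527: f=0.493828 → y ← 1.681527 + 0.54·0.493828 = 1.948194
y(2.9) ≈ 1.9482

1.9482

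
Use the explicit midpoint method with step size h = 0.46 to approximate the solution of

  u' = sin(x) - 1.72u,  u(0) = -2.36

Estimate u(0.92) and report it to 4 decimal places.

-0.3758

Midpoint: k1 = f(x_n, u_n); k2 = f(x_n + h/2, u_n + (h/2)·k1); u_{n+1} = u_n + h·k2.
x=0.000000, u=-2.360000:
  k1 = f(0.000000, -2.360000) = 4.059200
  k2 = f(0.230000, -1.426384) = 2.681358
  u ← -2.360000 + 0.46·2.681358 = -1.126575
x=0.460000, u=-1.126575:
  k1 = f(0.460000, -1.126575) = 2.381658
  k2 = f(0.690000, -0.578794) = 1.632063
  u ← -1.126575 + 0.46·1.632063 = -0.375826
u(0.92) ≈ -0.3758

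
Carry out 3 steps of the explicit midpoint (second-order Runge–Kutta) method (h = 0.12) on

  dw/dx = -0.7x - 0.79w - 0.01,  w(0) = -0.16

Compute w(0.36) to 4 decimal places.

Midpoint: k1 = f(x_n, w_n); k2 = f(x_n + h/2, w_n + (h/2)·k1); w_{n+1} = w_n + h·k2.
x=0.000000, w=-0.160000:
  k1 = f(0.000000, -0.160000) = 0.116400
  k2 = f(0.060000, -0.153016) = 0.068883
  w ← -0.160000 + 0.12·0.068883 = -0.151734
x=0.120000, w=-0.151734:
  k1 = f(0.120000, -0.151734) = 0.025870
  k2 = f(0.180000, -0.150182) = -0.017356
  w ← -0.151734 + 0.12·(-0.017356) = -0.153817
x=0.240000, w=-0.153817:
  k1 = f(0.240000, -0.153817) = -0.056485
  k2 = f(0.300000, -0.157206) = -0.095807
  w ← -0.153817 + 0.12·(-0.095807) = -0.165314
w(0.36) ≈ -0.1653

-0.1653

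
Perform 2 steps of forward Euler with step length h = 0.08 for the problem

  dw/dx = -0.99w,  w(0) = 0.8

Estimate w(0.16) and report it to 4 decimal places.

0.6783

Euler: w_{n+1} = w_n + h·f(x_n, w_n).
x=0.000000, w=0.800000: f=-0.792000 → w ← 0.800000 + 0.08·(-0.792000) = 0.736640
x=0.080000, w=0.736640: f=-0.729274 → w ← 0.736640 + 0.08·(-0.729274) = 0.678298
w(0.16) ≈ 0.6783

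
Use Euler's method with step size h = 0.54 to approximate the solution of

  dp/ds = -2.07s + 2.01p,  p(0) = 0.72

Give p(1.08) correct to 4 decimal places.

2.5276

Euler: p_{n+1} = p_n + h·f(s_n, p_n).
s=0.000000, p=0.720000: f=1.447200 → p ← 0.720000 + 0.54·1.447200 = 1.501488
s=0.540000, p=1.501488: f=1.900191 → p ← 1.501488 + 0.54·1.900191 = 2.527591
p(1.08) ≈ 2.5276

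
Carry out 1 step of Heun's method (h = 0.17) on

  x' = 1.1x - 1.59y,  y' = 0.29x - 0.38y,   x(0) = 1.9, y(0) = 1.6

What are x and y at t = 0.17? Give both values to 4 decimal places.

1.8169, 1.5887

Heun on (x,y): k1 = f(t_n, state_n); k2 = f(t_n + h, state_n + h·k1); state_{n+1} = state_n + (h/2)·(k1 + k2).
0.000000: (1.900000, 1.600000)
  k1 = (-0.454000, -0.057000)
  predictor → (1.822820, 1.590310)
  k2 = (-0.523491, -0.075700)
  → (1.816913, 1.588720)
(x(0.17), y(0.17)) ≈ (1.8169, 1.5887)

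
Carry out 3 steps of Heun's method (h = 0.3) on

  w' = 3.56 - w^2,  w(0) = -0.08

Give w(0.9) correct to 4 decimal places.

Heun: k1 = f(t_n, w_n); k2 = f(t_n + h, w_n + h·k1); w_{n+1} = w_n + (h/2)·(k1 + k2).
t=0.000000, w=-0.080000:
  k1 = f(0.000000, -0.080000) = 3.553600
  k2 = f(0.300000, 0.986080) = 2.587646
  w ← -0.080000 + (0.3/2)·(3.553600 + 2.587646) = 0.841187
t=0.300000, w=0.841187:
  k1 = f(0.300000, 0.841187) = 2.852405
  k2 = f(0.600000, 1.696908) = 0.680502
  w ← 0.841187 + (0.3/2)·(2.852405 + 0.680502) = 1.371123
t=0.600000, w=1.371123:
  k1 = f(0.600000, 1.371123) = 1.680022
  k2 = f(0.900000, 1.875130) = 0.043889
  w ← 1.371123 + (0.3/2)·(1.680022 + 0.043889) = 1.629710
w(0.9) ≈ 1.6297

1.6297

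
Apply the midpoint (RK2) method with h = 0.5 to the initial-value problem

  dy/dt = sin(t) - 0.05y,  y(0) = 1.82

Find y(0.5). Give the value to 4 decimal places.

Midpoint: k1 = f(t_n, y_n); k2 = f(t_n + h/2, y_n + (h/2)·k1); y_{n+1} = y_n + h·k2.
t=0.000000, y=1.820000:
  k1 = f(0.000000, 1.820000) = -0.091000
  k2 = f(0.250000, 1.797250) = 0.157541
  y ← 1.820000 + 0.5·0.157541 = 1.898771
y(0.5) ≈ 1.8988

1.8988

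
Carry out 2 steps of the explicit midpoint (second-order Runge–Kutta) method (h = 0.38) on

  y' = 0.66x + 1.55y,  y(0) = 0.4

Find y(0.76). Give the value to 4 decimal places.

1.4975

Midpoint: k1 = f(x_n, y_n); k2 = f(x_n + h/2, y_n + (h/2)·k1); y_{n+1} = y_n + h·k2.
x=0.000000, y=0.400000:
  k1 = f(0.000000, 0.400000) = 0.620000
  k2 = f(0.190000, 0.517800) = 0.927990
  y ← 0.400000 + 0.38·0.927990 = 0.752636
x=0.380000, y=0.752636:
  k1 = f(0.380000, 0.752636) = 1.417386
  k2 = f(0.570000, 1.021940) = 1.960206
  y ← 0.752636 + 0.38·1.960206 = 1.497515
y(0.76) ≈ 1.4975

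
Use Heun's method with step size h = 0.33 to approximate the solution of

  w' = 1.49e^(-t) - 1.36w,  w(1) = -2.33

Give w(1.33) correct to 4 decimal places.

-1.4041

Heun: k1 = f(t_n, w_n); k2 = f(t_n + h, w_n + h·k1); w_{n+1} = w_n + (h/2)·(k1 + k2).
t=1.000000, w=-2.330000:
  k1 = f(1.000000, -2.330000) = 3.716940
  k2 = f(1.330000, -1.103410) = 1.894708
  w ← -2.330000 + (0.33/2)·(3.716940 + 1.894708) = -1.404078
w(1.33) ≈ -1.4041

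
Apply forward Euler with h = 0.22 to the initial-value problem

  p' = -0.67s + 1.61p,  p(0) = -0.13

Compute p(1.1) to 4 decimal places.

Euler: p_{n+1} = p_n + h·f(s_n, p_n).
s=0.000000, p=-0.130000: f=-0.209300 → p ← -0.130000 + 0.22·(-0.209300) = -0.176046
s=0.220000, p=-0.176046: f=-0.430834 → p ← -0.176046 + 0.22·(-0.430834) = -0.270829
s=0.440000, p=-0.270829: f=-0.730835 → p ← -0.270829 + 0.22·(-0.730835) = -0.431613
s=0.660000, p=-0.431613: f=-1.137097 → p ← -0.431613 + 0.22·(-1.137097) = -0.681775
s=0.880000, p=-0.681775: f=-1.687257 → p ← -0.681775 + 0.22·(-1.687257) = -1.052971
p(1.1) ≈ -1.0530

-1.0530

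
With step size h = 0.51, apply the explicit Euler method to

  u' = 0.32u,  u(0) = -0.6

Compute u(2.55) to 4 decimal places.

Euler: u_{n+1} = u_n + h·f(x_n, u_n).
x=0.000000, u=-0.600000: f=-0.192000 → u ← -0.600000 + 0.51·(-0.192000) = -0.697920
x=0.510000, u=-0.697920: f=-0.223334 → u ← -0.697920 + 0.51·(-0.223334) = -0.811821
x=1.020000, u=-0.811821: f=-0.259783 → u ← -0.811821 + 0.51·(-0.259783) = -0.944310
x=1.530000, u=-0.944310: f=-0.302179 → u ← -0.944310 + 0.51·(-0.302179) = -1.098421
x=2.040000, u=-1.098421: f=-0.351495 → u ← -1.098421 + 0.51·(-0.351495) = -1.277683
u(2.55) ≈ -1.2777

-1.2777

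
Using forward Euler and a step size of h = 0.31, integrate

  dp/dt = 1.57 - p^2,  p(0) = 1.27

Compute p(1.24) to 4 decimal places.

1.2530

Euler: p_{n+1} = p_n + h·f(t_n, p_n).
t=0.000000, p=1.270000: f=-0.042900 → p ← 1.270000 + 0.31·(-0.042900) = 1.256701
t=0.310000, p=1.256701: f=-0.009297 → p ← 1.256701 + 0.31·(-0.009297) = 1.253819
t=0.620000, p=1.253819: f=-0.002062 → p ← 1.253819 + 0.31·(-0.002062) = 1.253180
t=0.930000, p=1.253180: f=-0.000459 → p ← 1.253180 + 0.31·(-0.000459) = 1.253037
p(1.24) ≈ 1.2530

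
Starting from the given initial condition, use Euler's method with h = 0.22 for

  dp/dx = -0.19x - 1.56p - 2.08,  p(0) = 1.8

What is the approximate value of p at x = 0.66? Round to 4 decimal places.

-0.4700

Euler: p_{n+1} = p_n + h·f(x_n, p_n).
x=0.000000, p=1.800000: f=-4.888000 → p ← 1.800000 + 0.22·(-4.888000) = 0.724640
x=0.220000, p=0.724640: f=-3.252238 → p ← 0.724640 + 0.22·(-3.252238) = 0.009148
x=0.440000, p=0.009148: f=-2.177870 → p ← 0.009148 + 0.22·(-2.177870) = -0.469984
p(0.66) ≈ -0.4700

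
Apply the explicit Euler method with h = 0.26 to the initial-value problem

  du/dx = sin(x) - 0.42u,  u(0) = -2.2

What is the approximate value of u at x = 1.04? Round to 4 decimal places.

Euler: u_{n+1} = u_n + h·f(x_n, u_n).
x=0.000000, u=-2.200000: f=0.924000 → u ← -2.200000 + 0.26·0.924000 = -1.959760
x=0.260000, u=-1.959760: f=1.080180 → u ← -1.959760 + 0.26·1.080180 = -1.678913
x=0.520000, u=-1.678913: f=1.202024 → u ← -1.678913 + 0.26·1.202024 = -1.366387
x=0.780000, u=-1.366387: f=1.277162 → u ← -1.366387 + 0.26·1.277162 = -1.034325
u(1.04) ≈ -1.0343

-1.0343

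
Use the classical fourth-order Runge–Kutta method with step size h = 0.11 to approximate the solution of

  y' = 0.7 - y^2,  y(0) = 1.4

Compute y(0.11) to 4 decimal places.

1.2802

RK4: k1 = f(t_n, y_n); k2 = f(t_n + h/2, y_n + (h/2)·k1); k3 = f(t_n + h/2, y_n + (h/2)·k2); k4 = f(t_n + h, y_n + h·k3); y_{n+1} = y_n + (h/6)·(k1 + 2k2 + 2k3 + k4).
t=0.000000, y=1.400000:
  k1 = f(0.000000, 1.400000) = -1.260000
  k2 = f(0.055000, 1.330700) = -1.070762
  k3 = f(0.055000, 1.341108) = -1.098571
  k4 = f(0.110000, 1.279157) = -0.936243
  y ← 1.400000 + (0.11/6)·(k1 + 2k2 + 2k3 + k4) = 1.280193
y(0.11) ≈ 1.2802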